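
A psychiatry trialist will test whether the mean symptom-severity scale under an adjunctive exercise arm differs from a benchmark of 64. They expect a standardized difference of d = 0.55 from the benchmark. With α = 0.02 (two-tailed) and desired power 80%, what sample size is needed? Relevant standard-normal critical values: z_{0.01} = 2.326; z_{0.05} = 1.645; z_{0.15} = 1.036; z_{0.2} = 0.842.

n = 34

For a one-sample test: n = ((z_{α/2} + z_β) / d)².
z_{α/2} + z_β = 2.326 + 0.842 = 3.168.
n = (3.168 / 0.55)² = 5.760² = 33.18.
Round up.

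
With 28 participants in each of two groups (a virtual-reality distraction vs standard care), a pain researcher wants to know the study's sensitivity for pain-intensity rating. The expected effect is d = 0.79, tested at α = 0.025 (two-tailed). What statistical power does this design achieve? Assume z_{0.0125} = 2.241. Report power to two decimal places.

power ≈ 0.76

For two equal groups, power = Φ(d·√(n/2) − z_{α/2}).
d·√(n/2) = 0.79 × √(28/2) = 0.79 × 3.742 = 2.956.
z_β = 2.956 − 2.241 = 0.715.
Power = Φ(0.715) = 0.763.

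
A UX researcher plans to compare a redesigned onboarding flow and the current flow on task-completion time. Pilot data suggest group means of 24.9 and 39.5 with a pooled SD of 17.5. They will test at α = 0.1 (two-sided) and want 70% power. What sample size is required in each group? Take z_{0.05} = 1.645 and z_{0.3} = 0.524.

n = 14 per group

Cohen's d = |M₁ − M₂| / SD_pooled = |24.9 − 39.5| / 17.5 = 14.6 / 17.5 = 0.834.
For two independent groups with equal n: n = 2·((z_{α/2} + z_β) / d)².
z_{α/2} + z_β = 1.645 + 0.524 = 2.169.
n = 2 × (2.169 / 0.834)² = 2 × 2.601² = 2 × 6.76 = 13.5.
Round up to the next whole participant.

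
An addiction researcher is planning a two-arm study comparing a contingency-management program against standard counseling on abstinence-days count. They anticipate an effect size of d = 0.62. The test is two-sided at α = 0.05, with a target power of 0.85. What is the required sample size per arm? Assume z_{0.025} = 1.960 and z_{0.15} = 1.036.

For two independent groups with equal n: n = 2·((z_{α/2} + z_β) / d)².
z_{α/2} + z_β = 1.960 + 1.036 = 2.996.
n = 2 × (2.996 / 0.62)² = 2 × 4.832² = 2 × 23.35 = 46.7.
Round up to the next whole participant.

n = 47 per group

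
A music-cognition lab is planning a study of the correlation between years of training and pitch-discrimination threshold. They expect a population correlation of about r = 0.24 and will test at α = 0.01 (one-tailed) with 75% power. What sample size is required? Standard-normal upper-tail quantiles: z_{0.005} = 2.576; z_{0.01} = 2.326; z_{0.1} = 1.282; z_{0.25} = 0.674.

Fisher's z: C = ½·ln((1+r)/(1−r)) = ½·ln(1.6316) = 0.2448.
n = ((z_{α} + z_β)/C)² + 3.
(2.326 + 0.674) / 0.2448 = 3.000 / 0.2448 = 12.255.
n = 12.255² + 3 = 150.18 + 3 = 153.2.
Round up.

n = 154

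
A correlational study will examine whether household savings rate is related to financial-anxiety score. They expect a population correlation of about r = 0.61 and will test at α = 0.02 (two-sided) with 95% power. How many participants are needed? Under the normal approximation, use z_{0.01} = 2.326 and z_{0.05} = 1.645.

n = 35

Fisher's z: C = ½·ln((1+r)/(1−r)) = ½·ln(4.1282) = 0.7089.
n = ((z_{α/2} + z_β)/C)² + 3.
(2.326 + 1.645) / 0.7089 = 3.971 / 0.7089 = 5.602.
n = 5.602² + 3 = 31.38 + 3 = 34.4.
Round up.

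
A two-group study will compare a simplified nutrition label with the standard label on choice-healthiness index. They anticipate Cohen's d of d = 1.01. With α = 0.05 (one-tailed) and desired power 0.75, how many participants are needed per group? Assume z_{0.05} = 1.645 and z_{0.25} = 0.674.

n = 11 per group

For two independent groups with equal n: n = 2·((z_{α} + z_β) / d)².
z_{α} + z_β = 1.645 + 0.674 = 2.319.
n = 2 × (2.319 / 1.01)² = 2 × 2.296² = 2 × 5.27 = 10.5.
Round up to the next whole participant.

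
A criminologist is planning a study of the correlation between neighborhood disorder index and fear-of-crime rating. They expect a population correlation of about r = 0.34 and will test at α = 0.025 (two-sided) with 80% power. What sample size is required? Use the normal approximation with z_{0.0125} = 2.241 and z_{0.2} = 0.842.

n = 79

Fisher's z: C = ½·ln((1+r)/(1−r)) = ½·ln(2.0303) = 0.3541.
n = ((z_{α/2} + z_β)/C)² + 3.
(2.241 + 0.842) / 0.3541 = 3.083 / 0.3541 = 8.707.
n = 8.707² + 3 = 75.80 + 3 = 78.8.
Round up.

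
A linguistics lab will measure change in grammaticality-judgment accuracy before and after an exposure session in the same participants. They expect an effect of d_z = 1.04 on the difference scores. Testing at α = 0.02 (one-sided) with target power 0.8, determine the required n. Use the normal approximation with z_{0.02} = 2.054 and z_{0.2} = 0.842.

For a paired (one-sample on differences) test: n = ((z_{α} + z_β) / d)².
z_{α} + z_β = 2.054 + 0.842 = 2.896.
n = (2.896 / 1.04)² = 2.785² = 7.75.
Round up.

n = 8 pairs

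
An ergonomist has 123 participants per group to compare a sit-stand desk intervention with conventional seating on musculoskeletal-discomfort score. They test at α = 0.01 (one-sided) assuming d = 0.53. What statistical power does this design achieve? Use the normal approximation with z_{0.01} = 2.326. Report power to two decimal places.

power ≈ 0.97

For two equal groups, power = Φ(d·√(n/2) − z_{α}).
d·√(n/2) = 0.53 × √(123/2) = 0.53 × 7.842 = 4.156.
z_β = 4.156 − 2.326 = 1.830.
Power = Φ(1.830) = 0.966.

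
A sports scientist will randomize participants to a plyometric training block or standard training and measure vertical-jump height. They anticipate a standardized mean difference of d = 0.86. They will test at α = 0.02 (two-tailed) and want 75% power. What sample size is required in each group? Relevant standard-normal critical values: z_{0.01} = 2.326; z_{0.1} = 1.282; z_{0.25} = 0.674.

n = 25 per group

For two independent groups with equal n: n = 2·((z_{α/2} + z_β) / d)².
z_{α/2} + z_β = 2.326 + 0.674 = 3.000.
n = 2 × (3.000 / 0.86)² = 2 × 3.488² = 2 × 12.17 = 24.3.
Round up to the next whole participant.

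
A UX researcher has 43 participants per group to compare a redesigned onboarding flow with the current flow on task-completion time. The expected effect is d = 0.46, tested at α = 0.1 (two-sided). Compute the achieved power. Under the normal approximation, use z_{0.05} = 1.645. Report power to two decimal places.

power ≈ 0.69

For two equal groups, power = Φ(d·√(n/2) − z_{α/2}).
d·√(n/2) = 0.46 × √(43/2) = 0.46 × 4.637 = 2.133.
z_β = 2.133 − 1.645 = 0.488.
Power = Φ(0.488) = 0.687.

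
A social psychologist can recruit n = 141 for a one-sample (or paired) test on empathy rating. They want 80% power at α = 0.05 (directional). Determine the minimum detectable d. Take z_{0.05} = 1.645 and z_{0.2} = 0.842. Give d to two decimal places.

d_min ≈ 0.21

For a single sample (or paired design) of n = 141: d_min = (z_{α} + z_β)/√n.
z-sum = 1.645 + 0.842 = 2.487.
d_min = 2.487 / √141 = 2.487 / 11.874 = 0.209.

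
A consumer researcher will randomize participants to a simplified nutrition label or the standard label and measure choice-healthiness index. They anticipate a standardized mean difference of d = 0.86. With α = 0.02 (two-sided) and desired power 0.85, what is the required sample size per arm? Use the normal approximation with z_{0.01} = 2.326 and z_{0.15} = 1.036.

n = 31 per group

For two independent groups with equal n: n = 2·((z_{α/2} + z_β) / d)².
z_{α/2} + z_β = 2.326 + 1.036 = 3.362.
n = 2 × (3.362 / 0.86)² = 2 × 3.909² = 2 × 15.28 = 30.6.
Round up to the next whole participant.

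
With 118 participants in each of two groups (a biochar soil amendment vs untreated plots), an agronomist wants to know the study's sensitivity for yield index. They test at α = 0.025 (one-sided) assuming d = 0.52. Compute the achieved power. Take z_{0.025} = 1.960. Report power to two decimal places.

power ≈ 0.98

For two equal groups, power = Φ(d·√(n/2) − z_{α}).
d·√(n/2) = 0.52 × √(118/2) = 0.52 × 7.681 = 3.994.
z_β = 3.994 − 1.960 = 2.034.
Power = Φ(2.034) = 0.979.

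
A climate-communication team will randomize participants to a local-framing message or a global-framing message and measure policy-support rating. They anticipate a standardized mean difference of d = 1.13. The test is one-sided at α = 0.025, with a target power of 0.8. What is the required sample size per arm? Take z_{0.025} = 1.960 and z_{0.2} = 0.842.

n = 13 per group

For two independent groups with equal n: n = 2·((z_{α} + z_β) / d)².
z_{α} + z_β = 1.960 + 0.842 = 2.802.
n = 2 × (2.802 / 1.13)² = 2 × 2.480² = 2 × 6.15 = 12.3.
Round up to the next whole participant.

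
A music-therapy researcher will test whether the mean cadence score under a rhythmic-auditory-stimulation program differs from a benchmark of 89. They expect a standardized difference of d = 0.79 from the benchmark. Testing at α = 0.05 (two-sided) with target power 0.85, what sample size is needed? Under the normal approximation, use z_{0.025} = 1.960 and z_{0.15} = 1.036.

For a one-sample test: n = ((z_{α/2} + z_β) / d)².
z_{α/2} + z_β = 1.960 + 1.036 = 2.996.
n = (2.996 / 0.79)² = 3.792² = 14.38.
Round up.

n = 15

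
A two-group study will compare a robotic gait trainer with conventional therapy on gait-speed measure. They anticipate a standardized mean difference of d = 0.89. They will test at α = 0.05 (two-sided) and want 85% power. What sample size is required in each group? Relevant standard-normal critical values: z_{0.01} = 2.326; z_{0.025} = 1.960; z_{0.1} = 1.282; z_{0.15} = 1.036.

For two independent groups with equal n: n = 2·((z_{α/2} + z_β) / d)².
z_{α/2} + z_β = 1.960 + 1.036 = 2.996.
n = 2 × (2.996 / 0.89)² = 2 × 3.366² = 2 × 11.33 = 22.7.
Round up to the next whole participant.

n = 23 per group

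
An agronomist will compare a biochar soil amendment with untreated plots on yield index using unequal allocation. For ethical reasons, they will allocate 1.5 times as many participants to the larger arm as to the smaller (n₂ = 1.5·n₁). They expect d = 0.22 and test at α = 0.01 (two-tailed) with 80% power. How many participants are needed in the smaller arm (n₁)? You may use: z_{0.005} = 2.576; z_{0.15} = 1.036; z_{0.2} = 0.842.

With allocation ratio k = n₂/n₁ = 1.5, Var(x̄₁−x̄₂) = σ²(1/n₁ + 1/(k·n₁)) = σ²·(k+1)/(k·n₁).
So n₁ = (1 + 1/k)·((z_{α/2} + z_β)/d)² = 1.667 × (3.418/0.22)².
n₁ = 1.667 × 241.38 = 402.3.
Round up: n₁ = 403, giving n₂ = ⌈1.5 × 403⌉ = ⌈604.5⌉ = 605.

n₁ = 403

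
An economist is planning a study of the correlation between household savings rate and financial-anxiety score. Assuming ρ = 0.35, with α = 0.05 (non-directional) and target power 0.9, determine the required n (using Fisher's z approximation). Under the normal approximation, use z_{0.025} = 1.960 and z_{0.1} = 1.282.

Fisher's z: C = ½·ln((1+r)/(1−r)) = ½·ln(2.0769) = 0.3654.
n = ((z_{α/2} + z_β)/C)² + 3.
(1.960 + 1.282) / 0.3654 = 3.242 / 0.3654 = 8.872.
n = 8.872² + 3 = 78.72 + 3 = 81.7.
Round up.

n = 82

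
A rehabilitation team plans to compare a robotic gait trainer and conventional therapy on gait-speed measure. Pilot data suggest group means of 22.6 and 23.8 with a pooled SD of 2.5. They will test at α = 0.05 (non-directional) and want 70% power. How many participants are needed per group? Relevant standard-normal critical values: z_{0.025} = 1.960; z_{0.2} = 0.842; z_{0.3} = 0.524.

Cohen's d = |M₁ − M₂| / SD_pooled = |22.6 − 23.8| / 2.5 = 1.2 / 2.5 = 0.480.
For two independent groups with equal n: n = 2·((z_{α/2} + z_β) / d)².
z_{α/2} + z_β = 1.960 + 0.524 = 2.484.
n = 2 × (2.484 / 0.480)² = 2 × 5.175² = 2 × 26.78 = 53.6.
Round up to the next whole participant.

n = 54 per group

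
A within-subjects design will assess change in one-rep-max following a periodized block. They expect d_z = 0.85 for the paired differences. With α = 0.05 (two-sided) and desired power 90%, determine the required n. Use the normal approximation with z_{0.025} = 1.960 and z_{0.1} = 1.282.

n = 15 pairs

For a paired (one-sample on differences) test: n = ((z_{α/2} + z_β) / d)².
z_{α/2} + z_β = 1.960 + 1.282 = 3.242.
n = (3.242 / 0.85)² = 3.814² = 14.55.
Round up.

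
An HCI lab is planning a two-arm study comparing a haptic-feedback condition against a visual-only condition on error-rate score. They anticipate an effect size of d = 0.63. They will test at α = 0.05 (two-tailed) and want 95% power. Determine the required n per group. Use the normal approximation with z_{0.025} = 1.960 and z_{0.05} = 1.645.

n = 66 per group

For two independent groups with equal n: n = 2·((z_{α/2} + z_β) / d)².
z_{α/2} + z_β = 1.960 + 1.645 = 3.605.
n = 2 × (3.605 / 0.63)² = 2 × 5.722² = 2 × 32.74 = 65.5.
Round up to the next whole participant.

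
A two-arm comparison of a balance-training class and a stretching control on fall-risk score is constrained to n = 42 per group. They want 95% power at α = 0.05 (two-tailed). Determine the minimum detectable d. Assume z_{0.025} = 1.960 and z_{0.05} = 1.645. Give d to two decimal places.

For two independent groups of n = 42 each: d_min = (z_{α/2} + z_β)·√(2/n).
z-sum = 1.960 + 1.645 = 3.605.
d_min = 3.605 × √(2/42) = 3.605 × 0.2182 = 0.787.

d_min ≈ 0.79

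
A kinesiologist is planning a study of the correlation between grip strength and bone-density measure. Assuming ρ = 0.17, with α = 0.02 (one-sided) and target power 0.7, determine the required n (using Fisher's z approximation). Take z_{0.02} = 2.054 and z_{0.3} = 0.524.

n = 229

Fisher's z: C = ½·ln((1+r)/(1−r)) = ½·ln(1.4096) = 0.1717.
n = ((z_{α} + z_β)/C)² + 3.
(2.054 + 0.524) / 0.1717 = 2.578 / 0.1717 = 15.015.
n = 15.015² + 3 = 225.44 + 3 = 228.4.
Round up.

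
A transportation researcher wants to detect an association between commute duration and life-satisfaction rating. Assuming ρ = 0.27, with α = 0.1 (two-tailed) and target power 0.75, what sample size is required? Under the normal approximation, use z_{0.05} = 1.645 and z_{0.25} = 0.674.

n = 74

Fisher's z: C = ½·ln((1+r)/(1−r)) = ½·ln(1.7397) = 0.2769.
n = ((z_{α/2} + z_β)/C)² + 3.
(1.645 + 0.674) / 0.2769 = 2.319 / 0.2769 = 8.375.
n = 8.375² + 3 = 70.14 + 3 = 73.1.
Round up.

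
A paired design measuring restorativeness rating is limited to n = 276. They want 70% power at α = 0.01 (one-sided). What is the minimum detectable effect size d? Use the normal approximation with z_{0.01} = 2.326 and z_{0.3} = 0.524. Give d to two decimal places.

d_min ≈ 0.17

For a single sample (or paired design) of n = 276: d_min = (z_{α} + z_β)/√n.
z-sum = 2.326 + 0.524 = 2.850.
d_min = 2.850 / √276 = 2.850 / 16.613 = 0.172.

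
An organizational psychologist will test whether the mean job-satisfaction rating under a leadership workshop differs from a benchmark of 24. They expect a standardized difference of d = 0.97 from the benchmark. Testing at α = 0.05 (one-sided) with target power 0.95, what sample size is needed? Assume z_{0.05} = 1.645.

For a one-sample test: n = ((z_{α} + z_β) / d)².
z_{α} + z_β = 1.645 + 1.645 = 3.290.
n = (3.290 / 0.97)² = 3.392² = 11.50.
Round up.

n = 12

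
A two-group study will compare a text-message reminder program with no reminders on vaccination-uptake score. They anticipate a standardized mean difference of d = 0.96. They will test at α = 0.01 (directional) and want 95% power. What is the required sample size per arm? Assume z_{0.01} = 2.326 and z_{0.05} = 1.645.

For two independent groups with equal n: n = 2·((z_{α} + z_β) / d)².
z_{α} + z_β = 2.326 + 1.645 = 3.971.
n = 2 × (3.971 / 0.96)² = 2 × 4.136² = 2 × 17.11 = 34.2.
Round up to the next whole participant.

n = 35 per group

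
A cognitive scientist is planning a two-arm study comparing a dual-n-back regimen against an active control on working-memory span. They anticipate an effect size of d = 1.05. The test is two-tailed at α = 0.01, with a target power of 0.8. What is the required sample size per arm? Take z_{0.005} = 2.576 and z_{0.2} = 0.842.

n = 22 per group

For two independent groups with equal n: n = 2·((z_{α/2} + z_β) / d)².
z_{α/2} + z_β = 2.576 + 0.842 = 3.418.
n = 2 × (3.418 / 1.05)² = 2 × 3.255² = 2 × 10.60 = 21.2.
Round up to the next whole participant.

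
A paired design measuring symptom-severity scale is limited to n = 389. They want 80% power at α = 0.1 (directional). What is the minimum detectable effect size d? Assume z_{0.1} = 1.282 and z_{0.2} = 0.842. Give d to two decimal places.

d_min ≈ 0.11

For a single sample (or paired design) of n = 389: d_min = (z_{α} + z_β)/√n.
z-sum = 1.282 + 0.842 = 2.124.
d_min = 2.124 / √389 = 2.124 / 19.723 = 0.108.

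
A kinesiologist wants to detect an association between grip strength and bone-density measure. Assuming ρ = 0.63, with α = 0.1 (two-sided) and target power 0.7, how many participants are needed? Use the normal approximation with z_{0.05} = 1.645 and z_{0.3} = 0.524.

Fisher's z: C = ½·ln((1+r)/(1−r)) = ½·ln(4.4054) = 0.7414.
n = ((z_{α/2} + z_β)/C)² + 3.
(1.645 + 0.524) / 0.7414 = 2.169 / 0.7414 = 2.926.
n = 2.926² + 3 = 8.56 + 3 = 11.6.
Round up.

n = 12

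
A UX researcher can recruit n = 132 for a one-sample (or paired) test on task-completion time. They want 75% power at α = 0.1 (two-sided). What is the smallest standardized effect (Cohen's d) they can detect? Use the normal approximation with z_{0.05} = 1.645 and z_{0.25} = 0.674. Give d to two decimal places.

d_min ≈ 0.20

For a single sample (or paired design) of n = 132: d_min = (z_{α/2} + z_β)/√n.
z-sum = 1.645 + 0.674 = 2.319.
d_min = 2.319 / √132 = 2.319 / 11.489 = 0.202.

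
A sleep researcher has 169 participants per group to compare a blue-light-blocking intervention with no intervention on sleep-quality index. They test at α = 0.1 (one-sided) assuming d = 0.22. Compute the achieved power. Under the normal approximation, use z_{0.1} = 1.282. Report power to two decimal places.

power ≈ 0.77

For two equal groups, power = Φ(d·√(n/2) − z_{α}).
d·√(n/2) = 0.22 × √(169/2) = 0.22 × 9.192 = 2.022.
z_β = 2.022 − 1.282 = 0.740.
Power = Φ(0.740) = 0.770.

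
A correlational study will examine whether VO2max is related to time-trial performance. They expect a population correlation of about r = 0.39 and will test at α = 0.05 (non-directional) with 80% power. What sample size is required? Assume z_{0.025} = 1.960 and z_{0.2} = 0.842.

n = 50

Fisher's z: C = ½·ln((1+r)/(1−r)) = ½·ln(2.2787) = 0.4118.
n = ((z_{α/2} + z_β)/C)² + 3.
(1.960 + 0.842) / 0.4118 = 2.802 / 0.4118 = 6.804.
n = 6.804² + 3 = 46.30 + 3 = 49.3.
Round up.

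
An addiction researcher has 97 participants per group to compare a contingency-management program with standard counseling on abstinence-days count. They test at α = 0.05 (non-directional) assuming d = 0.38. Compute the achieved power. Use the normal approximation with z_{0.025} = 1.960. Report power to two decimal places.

power ≈ 0.75

For two equal groups, power = Φ(d·√(n/2) − z_{α/2}).
d·√(n/2) = 0.38 × √(97/2) = 0.38 × 6.964 = 2.646.
z_β = 2.646 − 1.960 = 0.686.
Power = Φ(0.686) = 0.754.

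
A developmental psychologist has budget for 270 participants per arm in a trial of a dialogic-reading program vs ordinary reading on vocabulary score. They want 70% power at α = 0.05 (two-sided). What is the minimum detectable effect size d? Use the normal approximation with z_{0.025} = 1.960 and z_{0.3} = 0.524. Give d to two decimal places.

d_min ≈ 0.21

For two independent groups of n = 270 each: d_min = (z_{α/2} + z_β)·√(2/n).
z-sum = 1.960 + 0.524 = 2.484.
d_min = 2.484 × √(2/270) = 2.484 × 0.0861 = 0.214.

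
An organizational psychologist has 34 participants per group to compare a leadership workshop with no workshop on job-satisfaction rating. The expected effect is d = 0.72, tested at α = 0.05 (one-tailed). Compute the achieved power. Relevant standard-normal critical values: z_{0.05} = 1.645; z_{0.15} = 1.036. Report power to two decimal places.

power ≈ 0.91

For two equal groups, power = Φ(d·√(n/2) − z_{α}).
d·√(n/2) = 0.72 × √(34/2) = 0.72 × 4.123 = 2.969.
z_β = 2.969 − 1.645 = 1.324.
Power = Φ(1.324) = 0.907.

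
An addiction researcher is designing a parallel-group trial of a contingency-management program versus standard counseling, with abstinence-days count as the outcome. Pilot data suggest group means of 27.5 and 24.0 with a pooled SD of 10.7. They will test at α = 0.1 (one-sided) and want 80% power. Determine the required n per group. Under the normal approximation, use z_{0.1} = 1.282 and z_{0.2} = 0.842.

Cohen's d = |M₁ − M₂| / SD_pooled = |27.5 − 24.0| / 10.7 = 3.5 / 10.7 = 0.327.
For two independent groups with equal n: n = 2·((z_{α} + z_β) / d)².
z_{α} + z_β = 1.282 + 0.842 = 2.124.
n = 2 × (2.124 / 0.327)² = 2 × 6.495² = 2 × 42.19 = 84.4.
Round up to the next whole participant.

n = 85 per group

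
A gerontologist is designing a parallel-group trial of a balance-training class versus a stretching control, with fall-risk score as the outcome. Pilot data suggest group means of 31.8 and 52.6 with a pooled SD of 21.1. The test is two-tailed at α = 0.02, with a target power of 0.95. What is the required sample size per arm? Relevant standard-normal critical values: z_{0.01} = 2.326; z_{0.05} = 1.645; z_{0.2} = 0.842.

Cohen's d = |M₁ − M₂| / SD_pooled = |31.8 − 52.6| / 21.1 = 20.8 / 21.1 = 0.986.
For two independent groups with equal n: n = 2·((z_{α/2} + z_β) / d)².
z_{α/2} + z_β = 2.326 + 1.645 = 3.971.
n = 2 × (3.971 / 0.986)² = 2 × 4.027² = 2 × 16.22 = 32.4.
Round up to the next whole participant.

n = 33 per group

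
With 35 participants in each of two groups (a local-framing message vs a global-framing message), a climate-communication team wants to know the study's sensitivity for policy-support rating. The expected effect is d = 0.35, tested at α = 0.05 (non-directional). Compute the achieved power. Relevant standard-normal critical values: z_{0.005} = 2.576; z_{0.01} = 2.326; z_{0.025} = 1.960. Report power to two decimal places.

For two equal groups, power = Φ(d·√(n/2) − z_{α/2}).
d·√(n/2) = 0.35 × √(35/2) = 0.35 × 4.183 = 1.464.
z_β = 1.464 − 1.960 = -0.496.
Power = Φ(-0.496) = 0.310.

power ≈ 0.31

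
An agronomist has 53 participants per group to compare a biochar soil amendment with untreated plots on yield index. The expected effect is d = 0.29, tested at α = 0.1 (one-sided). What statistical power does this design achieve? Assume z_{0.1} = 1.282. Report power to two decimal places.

power ≈ 0.58

For two equal groups, power = Φ(d·√(n/2) − z_{α}).
d·√(n/2) = 0.29 × √(53/2) = 0.29 × 5.148 = 1.493.
z_β = 1.493 − 1.282 = 0.211.
Power = Φ(0.211) = 0.584.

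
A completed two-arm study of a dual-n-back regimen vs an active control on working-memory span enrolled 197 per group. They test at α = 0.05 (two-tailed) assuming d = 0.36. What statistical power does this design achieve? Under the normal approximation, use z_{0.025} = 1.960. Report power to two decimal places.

power ≈ 0.95

For two equal groups, power = Φ(d·√(n/2) − z_{α/2}).
d·√(n/2) = 0.36 × √(197/2) = 0.36 × 9.925 = 3.573.
z_β = 3.573 − 1.960 = 1.613.
Power = Φ(1.613) = 0.947.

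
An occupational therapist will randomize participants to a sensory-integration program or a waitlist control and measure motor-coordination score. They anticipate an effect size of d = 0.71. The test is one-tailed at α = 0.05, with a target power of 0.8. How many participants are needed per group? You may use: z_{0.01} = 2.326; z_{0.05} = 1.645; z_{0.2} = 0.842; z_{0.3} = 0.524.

n = 25 per group

For two independent groups with equal n: n = 2·((z_{α} + z_β) / d)².
z_{α} + z_β = 1.645 + 0.842 = 2.487.
n = 2 × (2.487 / 0.71)² = 2 × 3.503² = 2 × 12.27 = 24.5.
Round up to the next whole participant.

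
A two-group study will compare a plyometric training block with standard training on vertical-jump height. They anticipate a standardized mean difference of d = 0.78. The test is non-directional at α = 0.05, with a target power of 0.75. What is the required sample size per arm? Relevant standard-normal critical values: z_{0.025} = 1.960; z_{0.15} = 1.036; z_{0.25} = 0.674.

n = 23 per group

For two independent groups with equal n: n = 2·((z_{α/2} + z_β) / d)².
z_{α/2} + z_β = 1.960 + 0.674 = 2.634.
n = 2 × (2.634 / 0.78)² = 2 × 3.377² = 2 × 11.40 = 22.8.
Round up to the next whole participant.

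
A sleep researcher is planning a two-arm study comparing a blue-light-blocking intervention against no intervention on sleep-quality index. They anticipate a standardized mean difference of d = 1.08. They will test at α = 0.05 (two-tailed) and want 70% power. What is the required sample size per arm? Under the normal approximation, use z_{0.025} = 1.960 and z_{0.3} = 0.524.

n = 11 per group

For two independent groups with equal n: n = 2·((z_{α/2} + z_β) / d)².
z_{α/2} + z_β = 1.960 + 0.524 = 2.484.
n = 2 × (2.484 / 1.08)² = 2 × 2.300² = 2 × 5.29 = 10.6.
Round up to the next whole participant.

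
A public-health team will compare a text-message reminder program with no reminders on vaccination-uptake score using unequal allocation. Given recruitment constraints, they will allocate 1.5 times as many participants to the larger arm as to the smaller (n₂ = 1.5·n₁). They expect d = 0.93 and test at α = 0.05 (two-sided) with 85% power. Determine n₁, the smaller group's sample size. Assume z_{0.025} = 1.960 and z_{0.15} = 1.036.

With allocation ratio k = n₂/n₁ = 1.5, Var(x̄₁−x̄₂) = σ²(1/n₁ + 1/(k·n₁)) = σ²·(k+1)/(k·n₁).
So n₁ = (1 + 1/k)·((z_{α/2} + z_β)/d)² = 1.667 × (2.996/0.93)².
n₁ = 1.667 × 10.38 = 17.3.
Round up: n₁ = 18, giving n₂ = 1.5 × 18 = 27.

n₁ = 18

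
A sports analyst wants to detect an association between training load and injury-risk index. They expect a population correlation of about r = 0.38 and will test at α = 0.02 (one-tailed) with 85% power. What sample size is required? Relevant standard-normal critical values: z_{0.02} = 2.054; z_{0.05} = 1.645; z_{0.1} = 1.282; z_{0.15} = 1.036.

n = 63

Fisher's z: C = ½·ln((1+r)/(1−r)) = ½·ln(2.2258) = 0.4001.
n = ((z_{α} + z_β)/C)² + 3.
(2.054 + 1.036) / 0.4001 = 3.090 / 0.4001 = 7.723.
n = 7.723² + 3 = 59.65 + 3 = 62.6.
Round up.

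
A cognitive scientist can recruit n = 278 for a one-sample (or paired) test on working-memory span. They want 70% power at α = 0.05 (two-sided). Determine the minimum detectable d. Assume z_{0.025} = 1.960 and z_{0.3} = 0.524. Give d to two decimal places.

For a single sample (or paired design) of n = 278: d_min = (z_{α/2} + z_β)/√n.
z-sum = 1.960 + 0.524 = 2.484.
d_min = 2.484 / √278 = 2.484 / 16.673 = 0.149.

d_min ≈ 0.15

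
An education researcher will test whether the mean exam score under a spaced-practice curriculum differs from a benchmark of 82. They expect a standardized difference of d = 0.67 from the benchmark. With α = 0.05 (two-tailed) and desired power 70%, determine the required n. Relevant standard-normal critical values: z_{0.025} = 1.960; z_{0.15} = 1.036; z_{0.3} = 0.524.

For a one-sample test: n = ((z_{α/2} + z_β) / d)².
z_{α/2} + z_β = 1.960 + 0.524 = 2.484.
n = (2.484 / 0.67)² = 3.707² = 13.75.
Round up.

n = 14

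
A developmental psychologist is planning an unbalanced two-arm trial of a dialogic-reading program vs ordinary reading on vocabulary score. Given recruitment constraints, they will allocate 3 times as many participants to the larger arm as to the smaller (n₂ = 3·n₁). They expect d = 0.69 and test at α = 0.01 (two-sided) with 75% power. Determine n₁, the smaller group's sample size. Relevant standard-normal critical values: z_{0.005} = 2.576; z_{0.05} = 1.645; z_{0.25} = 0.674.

With allocation ratio k = n₂/n₁ = 3, Var(x̄₁−x̄₂) = σ²(1/n₁ + 1/(k·n₁)) = σ²·(k+1)/(k·n₁).
So n₁ = (1 + 1/k)·((z_{α/2} + z_β)/d)² = 1.333 × (3.250/0.69)².
n₁ = 1.333 × 22.19 = 29.6.
Round up: n₁ = 30, giving n₂ = 3 × 30 = 90.

n₁ = 30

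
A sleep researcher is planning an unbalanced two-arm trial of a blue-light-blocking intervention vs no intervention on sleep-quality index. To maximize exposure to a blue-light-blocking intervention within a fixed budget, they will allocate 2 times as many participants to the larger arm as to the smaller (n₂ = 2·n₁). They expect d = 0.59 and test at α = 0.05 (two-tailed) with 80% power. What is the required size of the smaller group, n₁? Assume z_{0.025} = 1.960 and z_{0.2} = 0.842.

With allocation ratio k = n₂/n₁ = 2, Var(x̄₁−x̄₂) = σ²(1/n₁ + 1/(k·n₁)) = σ²·(k+1)/(k·n₁).
So n₁ = (1 + 1/k)·((z_{α/2} + z_β)/d)² = 1.500 × (2.802/0.59)².
n₁ = 1.500 × 22.55 = 33.8.
Round up: n₁ = 34, giving n₂ = 2 × 34 = 68.

n₁ = 34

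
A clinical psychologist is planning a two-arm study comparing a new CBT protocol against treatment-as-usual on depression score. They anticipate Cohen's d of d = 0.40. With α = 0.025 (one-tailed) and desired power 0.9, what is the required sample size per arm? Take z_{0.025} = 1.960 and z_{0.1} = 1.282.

For two independent groups with equal n: n = 2·((z_{α} + z_β) / d)².
z_{α} + z_β = 1.960 + 1.282 = 3.242.
n = 2 × (3.242 / 0.40)² = 2 × 8.105² = 2 × 65.69 = 131.4.
Round up to the next whole participant.

n = 132 per group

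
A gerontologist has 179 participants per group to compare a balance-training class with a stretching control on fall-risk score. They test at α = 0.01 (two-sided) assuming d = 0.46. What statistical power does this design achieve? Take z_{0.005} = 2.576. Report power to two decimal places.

For two equal groups, power = Φ(d·√(n/2) − z_{α/2}).
d·√(n/2) = 0.46 × √(179/2) = 0.46 × 9.460 = 4.352.
z_β = 4.352 − 2.576 = 1.776.
Power = Φ(1.776) = 0.962.

power ≈ 0.96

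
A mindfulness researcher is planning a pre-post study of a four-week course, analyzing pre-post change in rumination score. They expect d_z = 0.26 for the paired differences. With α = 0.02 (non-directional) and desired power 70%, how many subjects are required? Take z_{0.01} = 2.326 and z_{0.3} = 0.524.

For a paired (one-sample on differences) test: n = ((z_{α/2} + z_β) / d)².
z_{α/2} + z_β = 2.326 + 0.524 = 2.850.
n = (2.850 / 0.26)² = 10.962² = 120.16.
Round up.

n = 121 pairs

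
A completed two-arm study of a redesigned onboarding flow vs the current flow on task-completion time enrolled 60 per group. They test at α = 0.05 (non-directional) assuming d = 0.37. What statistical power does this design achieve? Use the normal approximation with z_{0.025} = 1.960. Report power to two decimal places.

power ≈ 0.53

For two equal groups, power = Φ(d·√(n/2) − z_{α/2}).
d·√(n/2) = 0.37 × √(60/2) = 0.37 × 5.477 = 2.027.
z_β = 2.027 − 1.960 = 0.067.
Power = Φ(0.067) = 0.527.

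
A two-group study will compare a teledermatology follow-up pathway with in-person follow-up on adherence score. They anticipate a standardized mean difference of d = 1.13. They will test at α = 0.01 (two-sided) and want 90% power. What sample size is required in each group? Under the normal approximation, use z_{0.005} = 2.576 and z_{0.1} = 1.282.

For two independent groups with equal n: n = 2·((z_{α/2} + z_β) / d)².
z_{α/2} + z_β = 2.576 + 1.282 = 3.858.
n = 2 × (3.858 / 1.13)² = 2 × 3.414² = 2 × 11.66 = 23.3.
Round up to the next whole participant.

n = 24 per group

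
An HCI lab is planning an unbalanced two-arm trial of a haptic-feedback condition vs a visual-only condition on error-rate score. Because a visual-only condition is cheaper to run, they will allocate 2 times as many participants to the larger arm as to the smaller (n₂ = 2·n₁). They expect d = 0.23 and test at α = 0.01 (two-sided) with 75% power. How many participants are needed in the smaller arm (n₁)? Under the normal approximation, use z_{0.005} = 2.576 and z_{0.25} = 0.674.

With allocation ratio k = n₂/n₁ = 2, Var(x̄₁−x̄₂) = σ²(1/n₁ + 1/(k·n₁)) = σ²·(k+1)/(k·n₁).
So n₁ = (1 + 1/k)·((z_{α/2} + z_β)/d)² = 1.500 × (3.250/0.23)².
n₁ = 1.500 × 199.67 = 299.5.
Round up: n₁ = 300, giving n₂ = 2 × 300 = 600.

n₁ = 300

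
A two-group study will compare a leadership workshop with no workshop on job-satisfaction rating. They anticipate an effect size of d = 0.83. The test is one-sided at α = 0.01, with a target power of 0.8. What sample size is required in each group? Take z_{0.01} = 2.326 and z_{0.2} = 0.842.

For two independent groups with equal n: n = 2·((z_{α} + z_β) / d)².
z_{α} + z_β = 2.326 + 0.842 = 3.168.
n = 2 × (3.168 / 0.83)² = 2 × 3.817² = 2 × 14.57 = 29.1.
Round up to the next whole participant.

n = 30 per group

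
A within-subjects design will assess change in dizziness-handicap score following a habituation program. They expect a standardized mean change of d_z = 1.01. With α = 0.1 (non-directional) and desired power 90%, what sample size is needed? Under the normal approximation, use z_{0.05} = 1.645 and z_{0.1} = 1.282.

For a paired (one-sample on differences) test: n = ((z_{α/2} + z_β) / d)².
z_{α/2} + z_β = 1.645 + 1.282 = 2.927.
n = (2.927 / 1.01)² = 2.898² = 8.40.
Round up.

n = 9 pairs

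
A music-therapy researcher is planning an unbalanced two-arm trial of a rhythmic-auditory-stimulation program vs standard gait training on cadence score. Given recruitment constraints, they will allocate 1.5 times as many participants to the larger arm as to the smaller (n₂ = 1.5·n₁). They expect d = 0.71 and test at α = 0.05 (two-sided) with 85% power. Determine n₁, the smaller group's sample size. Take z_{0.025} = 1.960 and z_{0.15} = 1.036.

With allocation ratio k = n₂/n₁ = 1.5, Var(x̄₁−x̄₂) = σ²(1/n₁ + 1/(k·n₁)) = σ²·(k+1)/(k·n₁).
So n₁ = (1 + 1/k)·((z_{α/2} + z_β)/d)² = 1.667 × (2.996/0.71)².
n₁ = 1.667 × 17.81 = 29.7.
Round up: n₁ = 30, giving n₂ = 1.5 × 30 = 45.

n₁ = 30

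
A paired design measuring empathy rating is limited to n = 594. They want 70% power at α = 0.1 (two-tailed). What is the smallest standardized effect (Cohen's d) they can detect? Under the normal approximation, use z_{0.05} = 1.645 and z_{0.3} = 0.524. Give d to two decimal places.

For a single sample (or paired design) of n = 594: d_min = (z_{α/2} + z_β)/√n.
z-sum = 1.645 + 0.524 = 2.169.
d_min = 2.169 / √594 = 2.169 / 24.372 = 0.089.

d_min ≈ 0.09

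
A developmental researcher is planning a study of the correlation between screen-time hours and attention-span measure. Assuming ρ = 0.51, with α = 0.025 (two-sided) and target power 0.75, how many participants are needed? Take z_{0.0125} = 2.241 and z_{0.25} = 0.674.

n = 30

Fisher's z: C = ½·ln((1+r)/(1−r)) = ½·ln(3.0816) = 0.5627.
n = ((z_{α/2} + z_β)/C)² + 3.
(2.241 + 0.674) / 0.5627 = 2.915 / 0.5627 = 5.180.
n = 5.180² + 3 = 26.84 + 3 = 29.8.
Round up.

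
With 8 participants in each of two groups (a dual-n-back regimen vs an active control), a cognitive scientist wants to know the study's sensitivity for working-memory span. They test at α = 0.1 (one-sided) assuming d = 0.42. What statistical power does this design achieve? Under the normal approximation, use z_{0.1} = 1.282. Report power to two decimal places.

power ≈ 0.33

For two equal groups, power = Φ(d·√(n/2) − z_{α}).
d·√(n/2) = 0.42 × √(8/2) = 0.42 × 2.000 = 0.840.
z_β = 0.840 − 1.282 = -0.442.
Power = Φ(-0.442) = 0.329.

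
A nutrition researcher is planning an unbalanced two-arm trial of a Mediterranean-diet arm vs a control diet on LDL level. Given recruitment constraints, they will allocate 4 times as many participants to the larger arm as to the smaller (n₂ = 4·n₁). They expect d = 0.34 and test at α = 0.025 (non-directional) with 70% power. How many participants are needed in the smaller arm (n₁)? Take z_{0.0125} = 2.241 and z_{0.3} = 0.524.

With allocation ratio k = n₂/n₁ = 4, Var(x̄₁−x̄₂) = σ²(1/n₁ + 1/(k·n₁)) = σ²·(k+1)/(k·n₁).
So n₁ = (1 + 1/k)·((z_{α/2} + z_β)/d)² = 1.250 × (2.765/0.34)².
n₁ = 1.250 × 66.14 = 82.7.
Round up: n₁ = 83, giving n₂ = 4 × 83 = 332.

n₁ = 83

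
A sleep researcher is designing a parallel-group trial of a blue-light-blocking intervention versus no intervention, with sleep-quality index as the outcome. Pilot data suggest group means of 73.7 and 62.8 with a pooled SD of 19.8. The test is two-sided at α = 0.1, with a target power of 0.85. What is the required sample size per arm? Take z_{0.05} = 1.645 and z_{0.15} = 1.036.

n = 48 per group

Cohen's d = |M₁ − M₂| / SD_pooled = |73.7 − 62.8| / 19.8 = 10.9 / 19.8 = 0.551.
For two independent groups with equal n: n = 2·((z_{α/2} + z_β) / d)².
z_{α/2} + z_β = 1.645 + 1.036 = 2.681.
n = 2 × (2.681 / 0.551)² = 2 × 4.866² = 2 × 23.68 = 47.4.
Round up to the next whole participant.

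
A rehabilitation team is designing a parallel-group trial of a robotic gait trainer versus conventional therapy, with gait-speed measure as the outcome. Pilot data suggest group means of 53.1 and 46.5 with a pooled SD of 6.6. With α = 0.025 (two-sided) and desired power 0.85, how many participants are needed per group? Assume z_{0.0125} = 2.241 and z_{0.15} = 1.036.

Cohen's d = |M₁ − M₂| / SD_pooled = |53.1 − 46.5| / 6.6 = 6.6 / 6.6 = 1.000.
For two independent groups with equal n: n = 2·((z_{α/2} + z_β) / d)².
z_{α/2} + z_β = 2.241 + 1.036 = 3.277.
n = 2 × (3.277 / 1.000)² = 2 × 3.277² = 2 × 10.74 = 21.5.
Round up to the next whole participant.

n = 22 per group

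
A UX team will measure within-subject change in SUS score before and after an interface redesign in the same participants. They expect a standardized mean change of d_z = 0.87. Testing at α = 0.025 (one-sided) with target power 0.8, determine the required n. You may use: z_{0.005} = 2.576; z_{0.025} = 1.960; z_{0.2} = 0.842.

n = 11 pairs

For a paired (one-sample on differences) test: n = ((z_{α} + z_β) / d)².
z_{α} + z_β = 1.960 + 0.842 = 2.802.
n = (2.802 / 0.87)² = 3.221² = 10.37.
Round up.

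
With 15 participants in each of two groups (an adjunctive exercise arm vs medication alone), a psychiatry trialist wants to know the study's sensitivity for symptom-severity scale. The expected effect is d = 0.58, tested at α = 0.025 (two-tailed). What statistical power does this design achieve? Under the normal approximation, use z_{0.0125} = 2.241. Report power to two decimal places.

For two equal groups, power = Φ(d·√(n/2) − z_{α/2}).
d·√(n/2) = 0.58 × √(15/2) = 0.58 × 2.739 = 1.588.
z_β = 1.588 − 2.241 = -0.653.
Power = Φ(-0.653) = 0.257.

power ≈ 0.26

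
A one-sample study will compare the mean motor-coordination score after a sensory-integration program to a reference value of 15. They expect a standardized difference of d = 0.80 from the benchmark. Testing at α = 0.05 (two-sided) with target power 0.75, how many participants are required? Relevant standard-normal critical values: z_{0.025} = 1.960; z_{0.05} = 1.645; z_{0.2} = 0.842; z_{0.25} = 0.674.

n = 11

For a one-sample test: n = ((z_{α/2} + z_β) / d)².
z_{α/2} + z_β = 1.960 + 0.674 = 2.634.
n = (2.634 / 0.80)² = 3.292² = 10.84.
Round up.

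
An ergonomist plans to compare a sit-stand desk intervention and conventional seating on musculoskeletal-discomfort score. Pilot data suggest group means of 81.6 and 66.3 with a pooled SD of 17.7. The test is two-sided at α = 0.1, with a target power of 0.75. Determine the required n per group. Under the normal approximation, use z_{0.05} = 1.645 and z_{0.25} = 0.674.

n = 15 per group

Cohen's d = |M₁ − M₂| / SD_pooled = |81.6 − 66.3| / 17.7 = 15.3 / 17.7 = 0.864.
For two independent groups with equal n: n = 2·((z_{α/2} + z_β) / d)².
z_{α/2} + z_β = 1.645 + 0.674 = 2.319.
n = 2 × (2.319 / 0.864)² = 2 × 2.684² = 2 × 7.20 = 14.4.
Round up to the next whole participant.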